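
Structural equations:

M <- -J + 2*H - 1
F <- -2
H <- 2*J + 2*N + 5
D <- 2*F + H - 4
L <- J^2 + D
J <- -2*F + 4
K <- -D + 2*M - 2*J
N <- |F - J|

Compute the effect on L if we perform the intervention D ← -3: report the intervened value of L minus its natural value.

-36

Under do(D=-3), the mechanism D <- 2*F + H - 4 is discarded; D is fixed at -3.
J = -2*F + 4  [with F=-2]  = 8
L = J^2 + D  [with J=8, D=-3]  = 61
Without intervention: J = -2*F + 4  [with F=-2]  = 8; N = |F - J|  [with F=-2, J=8]  = 10; H = 2*J + 2*N + 5  [with J=8, N=10]  = 41; D = 2*F + H - 4  [with F=-2, H=41]  = 33; L = J^2 + D  [with J=8, D=33]  = 97.
Change = 61 − 97 = -36.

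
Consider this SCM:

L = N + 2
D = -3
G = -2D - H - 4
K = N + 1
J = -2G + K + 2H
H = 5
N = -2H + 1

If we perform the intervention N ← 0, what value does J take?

17

Under do(N=0), the mechanism N = -2H + 1 is discarded; N is fixed at 0.
G = -2D - H - 4  [with D=-3, H=5]  = -3
K = N + 1  [with N=0]  = 1
J = -2G + K + 2H  [with G=-3, K=1, H=5]  = 17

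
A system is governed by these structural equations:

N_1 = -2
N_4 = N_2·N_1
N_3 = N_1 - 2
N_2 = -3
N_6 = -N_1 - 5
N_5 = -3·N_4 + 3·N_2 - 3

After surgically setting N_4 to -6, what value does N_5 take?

6

Intervening sets N_4 = -6 and removes its equation (N_4 = N_2·N_1).
N_5 = -3·N_4 + 3·N_2 - 3  [with N_4=-6, N_2=-3]  = 6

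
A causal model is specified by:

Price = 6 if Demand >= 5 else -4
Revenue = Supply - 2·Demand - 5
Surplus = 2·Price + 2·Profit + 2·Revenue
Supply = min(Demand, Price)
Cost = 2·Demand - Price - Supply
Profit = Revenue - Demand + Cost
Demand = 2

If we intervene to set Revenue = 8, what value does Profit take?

The intervention breaks the incoming arrows to Revenue: Revenue = Supply - 2·Demand - 5 no longer applies, and Revenue = 8.
Price = 6 if Demand >= 5 else -4  [with Demand=2]  = -4
Supply = min(Demand, Price)  [with Demand=2, Price=-4]  = -4
Cost = 2·Demand - Price - Supply  [with Demand=2, Price=-4, Supply=-4]  = 12
Profit = Revenue - Demand + Cost  [with Revenue=8, Demand=2, Cost=12]  = 18

18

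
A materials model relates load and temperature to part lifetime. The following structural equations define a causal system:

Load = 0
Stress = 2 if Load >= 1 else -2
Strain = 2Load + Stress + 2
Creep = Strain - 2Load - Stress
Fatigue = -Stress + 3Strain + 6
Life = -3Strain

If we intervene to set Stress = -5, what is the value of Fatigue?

do(Stress=-5) replaces the equation Stress = 2 if Load >= 1 else -2 with the constant Stress = -5.
Strain = 2Load + Stress + 2  [with Load=0, Stress=-5]  = -3
Fatigue = -Stress + 3Strain + 6  [with Stress=-5, Strain=-3]  = 2

2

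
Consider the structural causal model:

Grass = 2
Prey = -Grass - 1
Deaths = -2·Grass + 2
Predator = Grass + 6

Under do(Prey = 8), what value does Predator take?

The intervention breaks the incoming arrows to Prey: Prey = -Grass - 1 no longer applies, and Prey = 8.
Since Predator is not a descendant of the intervened variable, it is unaffected.
Predator = Grass + 6  [with Grass=2]  = 8

8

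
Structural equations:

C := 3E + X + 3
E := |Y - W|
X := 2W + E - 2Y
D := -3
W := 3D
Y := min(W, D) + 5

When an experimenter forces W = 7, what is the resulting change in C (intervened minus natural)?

Under do(W=7), the mechanism W := 3D is discarded; W is fixed at 7.
Y = min(W, D) + 5  [with W=7, D=-3]  = 2
E = |Y - W|  [with Y=2, W=7]  = 5
X = 2W + E - 2Y  [with W=7, E=5, Y=2]  = 15
C = 3E + X + 3  [with E=5, X=15]  = 33
Without intervention: W = 3D  [with D=-3]  = -9; Y = min(W, D) + 5  [with W=-9, D=-3]  = -4; E = |Y - W|  [with Y=-4, W=-9]  = 5; X = 2W + E - 2Y  [with W=-9, E=5, Y=-4]  = -5; C = 3E + X + 3  [with E=5, X=-5]  = 13.
Change = 33 − 13 = 20.

20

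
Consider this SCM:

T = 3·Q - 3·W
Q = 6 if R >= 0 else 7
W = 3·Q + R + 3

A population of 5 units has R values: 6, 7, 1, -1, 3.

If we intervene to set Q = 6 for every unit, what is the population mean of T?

-54.6

do(Q=6) breaks Q's dependence on R. With Q=6 fixed, T across the units is -63, -66, -48, -42, -54, mean -54.6.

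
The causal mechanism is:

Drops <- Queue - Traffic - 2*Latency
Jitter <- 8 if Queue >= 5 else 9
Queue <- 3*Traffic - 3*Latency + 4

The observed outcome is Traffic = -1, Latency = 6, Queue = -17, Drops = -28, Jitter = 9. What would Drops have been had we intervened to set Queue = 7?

The intervention breaks the incoming arrows to Queue: Queue <- 3*Traffic - 3*Latency + 4 no longer applies, and Queue = 7.
Drops = Queue - Traffic - 2*Latency  [with Queue=7, Traffic=-1, Latency=6]  = -4

-4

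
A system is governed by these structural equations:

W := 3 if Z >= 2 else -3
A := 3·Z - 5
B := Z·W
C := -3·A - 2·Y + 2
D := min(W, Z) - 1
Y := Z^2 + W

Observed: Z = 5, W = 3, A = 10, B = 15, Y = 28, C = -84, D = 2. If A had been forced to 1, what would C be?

-57

The intervention breaks the incoming arrows to A: A := 3·Z - 5 no longer applies, and A = 1.
W = 3 if Z >= 2 else -3  [with Z=5]  = 3
Y = Z^2 + W  [with Z=5, W=3]  = 28
C = -3·A - 2·Y + 2  [with A=1, Y=28]  = -57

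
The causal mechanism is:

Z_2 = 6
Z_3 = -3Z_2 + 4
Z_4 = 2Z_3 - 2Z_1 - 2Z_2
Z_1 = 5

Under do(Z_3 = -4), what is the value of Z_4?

The intervention breaks the incoming arrows to Z_3: Z_3 = -3Z_2 + 4 no longer applies, and Z_3 = -4.
Z_4 = 2Z_3 - 2Z_1 - 2Z_2  [with Z_3=-4, Z_1=5, Z_2=6]  = -30

-30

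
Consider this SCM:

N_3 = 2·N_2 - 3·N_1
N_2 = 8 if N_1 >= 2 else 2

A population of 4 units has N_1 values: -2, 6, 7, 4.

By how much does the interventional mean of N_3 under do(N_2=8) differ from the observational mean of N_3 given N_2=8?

Under do(N_2=8), N_2's equation is replaced by N_2=8 for every unit. Per-unit N_3: 22, -2, -5, 4. Mean = 4.75.
Observing N_2=8 restricts to units where N_2's equation naturally yields 8: N_1 ∈ {6, 7, 4}. In that subpopulation N_3 = -2, -5, 4, mean -1.
Difference = 4.75 − (-1) = 5.75.

5.75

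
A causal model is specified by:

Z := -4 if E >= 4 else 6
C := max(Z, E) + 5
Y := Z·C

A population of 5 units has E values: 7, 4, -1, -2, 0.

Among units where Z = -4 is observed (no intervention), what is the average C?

Observing Z=-4 restricts to units where Z's equation naturally yields -4: E ∈ {7, 4}. In that subpopulation C = 12, 9, mean 10.5.

10.5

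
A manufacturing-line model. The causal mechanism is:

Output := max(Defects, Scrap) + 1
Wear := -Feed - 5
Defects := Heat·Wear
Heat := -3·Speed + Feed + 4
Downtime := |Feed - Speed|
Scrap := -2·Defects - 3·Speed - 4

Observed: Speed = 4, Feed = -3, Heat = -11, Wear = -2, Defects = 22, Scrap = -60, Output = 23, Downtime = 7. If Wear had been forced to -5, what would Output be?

The intervention breaks the incoming arrows to Wear: Wear := -Feed - 5 no longer applies, and Wear = -5.
Heat = -3·Speed + Feed + 4  [with Speed=4, Feed=-3]  = -11
Defects = Heat·Wear  [with Heat=-11, Wear=-5]  = 55
Scrap = -2·Defects - 3·Speed - 4  [with Defects=55, Speed=4]  = -126
Output = max(Defects, Scrap) + 1  [with Defects=55, Scrap=-126]  = 56

56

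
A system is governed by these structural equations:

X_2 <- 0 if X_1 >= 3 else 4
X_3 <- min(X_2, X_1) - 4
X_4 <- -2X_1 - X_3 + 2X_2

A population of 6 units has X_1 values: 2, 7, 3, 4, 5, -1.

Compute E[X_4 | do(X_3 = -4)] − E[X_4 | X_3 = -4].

5.5

Every unit gets X_3=-4 under the intervention. X_4 values become 8, -10, -2, -4, -6, 14; E[X_4|do(X_3=-4)] = 0.
Conditioning on X_3=-4 selects the 4 unit(s) with X_1 ∈ {7, 3, 4, 5}. Their X_4 values: -10, -2, -4, -6. Mean = -5.5.
Difference = 0 − (-5.5) = 5.5.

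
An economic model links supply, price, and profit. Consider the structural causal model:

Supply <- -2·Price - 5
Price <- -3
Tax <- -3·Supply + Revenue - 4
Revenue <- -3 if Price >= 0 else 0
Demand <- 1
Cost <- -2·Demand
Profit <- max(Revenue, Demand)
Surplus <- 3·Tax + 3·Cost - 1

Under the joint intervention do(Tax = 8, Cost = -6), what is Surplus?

Under do(Tax = 8, Cost = -6), each intervened variable's structural equation is replaced by its fixed value.
Surplus = 3·Tax + 3·Cost - 1  [with Tax=8, Cost=-6]  = 5

5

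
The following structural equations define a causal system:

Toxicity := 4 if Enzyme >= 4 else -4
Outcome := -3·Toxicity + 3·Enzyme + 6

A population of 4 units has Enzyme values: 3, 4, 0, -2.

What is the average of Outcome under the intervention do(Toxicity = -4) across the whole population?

21.75

do(Toxicity=-4) breaks Toxicity's dependence on Enzyme. With Toxicity=-4 fixed, Outcome across the units is 27, 30, 18, 12, mean 21.75.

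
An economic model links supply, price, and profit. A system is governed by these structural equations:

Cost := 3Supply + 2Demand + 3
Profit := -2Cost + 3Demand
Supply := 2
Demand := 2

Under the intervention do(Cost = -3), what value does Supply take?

2

Under do(Cost=-3), the mechanism Cost := 3Supply + 2Demand + 3 is discarded; Cost is fixed at -3.
Since Supply is not a descendant of the intervened variable, it is unaffected.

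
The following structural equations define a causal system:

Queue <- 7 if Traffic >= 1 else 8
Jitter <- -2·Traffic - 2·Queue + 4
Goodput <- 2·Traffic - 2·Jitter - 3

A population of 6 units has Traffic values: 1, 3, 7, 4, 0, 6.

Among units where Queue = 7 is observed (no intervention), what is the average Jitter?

-18.4

Observing Queue=7 restricts to units where Queue's equation naturally yields 7: Traffic ∈ {1, 3, 7, 4, 6}. In that subpopulation Jitter = -12, -16, -24, -18, -22, mean -18.4.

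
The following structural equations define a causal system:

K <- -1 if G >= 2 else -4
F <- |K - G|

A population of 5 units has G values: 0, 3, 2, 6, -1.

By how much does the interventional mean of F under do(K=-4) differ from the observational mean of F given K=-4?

2.5

do(K=-4) breaks K's dependence on G. With K=-4 fixed, F across the units is 4, 7, 6, 10, 3, mean 6.
Observing K=-4 restricts to units where K's equation naturally yields -4: G ∈ {0, -1}. In that subpopulation F = 4, 3, mean 3.5.
Difference = 6 − 3.5 = 2.5.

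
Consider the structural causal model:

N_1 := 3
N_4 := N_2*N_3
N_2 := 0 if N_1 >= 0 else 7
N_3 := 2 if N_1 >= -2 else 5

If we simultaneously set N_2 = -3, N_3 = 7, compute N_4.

-21

Setting N_2 = -3, N_3 = 7 by intervention discards those variables' equations.
N_4 = N_2*N_3  [with N_2=-3, N_3=7]  = -21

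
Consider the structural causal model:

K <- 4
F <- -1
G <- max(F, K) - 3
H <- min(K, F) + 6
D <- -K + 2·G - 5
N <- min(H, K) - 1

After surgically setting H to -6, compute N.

-7

Under do(H=-6), the mechanism H <- min(K, F) + 6 is discarded; H is fixed at -6.
N = min(H, K) - 1  [with H=-6, K=4]  = -7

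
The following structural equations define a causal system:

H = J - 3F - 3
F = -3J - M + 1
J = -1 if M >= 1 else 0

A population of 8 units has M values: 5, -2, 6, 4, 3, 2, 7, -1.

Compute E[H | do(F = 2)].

-9.75

The intervention sets F=2 in all 8 units regardless of M. Recomputing H per unit gives -10, -9, -10, -10, -10, -10, -10, -9; average -9.75.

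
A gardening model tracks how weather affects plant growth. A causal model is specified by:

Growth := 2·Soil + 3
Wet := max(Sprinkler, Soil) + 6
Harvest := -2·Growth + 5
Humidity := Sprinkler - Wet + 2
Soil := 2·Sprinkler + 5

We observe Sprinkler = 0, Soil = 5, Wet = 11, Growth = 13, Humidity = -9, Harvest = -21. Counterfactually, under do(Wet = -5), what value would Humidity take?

7

do(Wet=-5) replaces the equation Wet := max(Sprinkler, Soil) + 6 with the constant Wet = -5.
Humidity = Sprinkler - Wet + 2  [with Sprinkler=0, Wet=-5]  = 7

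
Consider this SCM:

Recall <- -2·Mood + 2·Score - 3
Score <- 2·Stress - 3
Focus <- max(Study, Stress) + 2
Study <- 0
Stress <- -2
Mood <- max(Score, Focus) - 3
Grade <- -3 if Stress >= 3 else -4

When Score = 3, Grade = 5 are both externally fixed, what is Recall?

The joint intervention fixes Score = 3, Grade = 5, removing each variable's own equation.
Focus = max(Study, Stress) + 2  [with Study=0, Stress=-2]  = 2
Mood = max(Score, Focus) - 3  [with Score=3, Focus=2]  = 0
Recall = -2·Mood + 2·Score - 3  [with Mood=0, Score=3]  = 3

3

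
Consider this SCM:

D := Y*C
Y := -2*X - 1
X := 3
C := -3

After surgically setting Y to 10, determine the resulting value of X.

Under do(Y=10), the mechanism Y := -2*X - 1 is discarded; Y is fixed at 10.
X is not downstream of the intervention, so its value is determined by the original equations.

3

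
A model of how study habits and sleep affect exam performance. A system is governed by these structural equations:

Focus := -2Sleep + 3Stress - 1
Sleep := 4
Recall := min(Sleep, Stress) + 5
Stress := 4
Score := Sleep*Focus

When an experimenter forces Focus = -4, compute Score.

The intervention breaks the incoming arrows to Focus: Focus := -2Sleep + 3Stress - 1 no longer applies, and Focus = -4.
Score = Sleep*Focus  [with Sleep=4, Focus=-4]  = -16

-16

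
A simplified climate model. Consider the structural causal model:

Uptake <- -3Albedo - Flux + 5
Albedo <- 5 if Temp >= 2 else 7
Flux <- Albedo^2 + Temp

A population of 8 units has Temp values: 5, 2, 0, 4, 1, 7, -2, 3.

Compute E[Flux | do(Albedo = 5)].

do(Albedo=5) breaks Albedo's dependence on Temp. With Albedo=5 fixed, Flux across the units is 30, 27, 25, 29, 26, 32, 23, 28, mean 27.5.

27.5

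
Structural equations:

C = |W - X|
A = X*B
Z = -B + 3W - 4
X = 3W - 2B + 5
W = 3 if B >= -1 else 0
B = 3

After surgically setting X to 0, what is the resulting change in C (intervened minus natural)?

-2

The intervention breaks the incoming arrows to X: X = 3W - 2B + 5 no longer applies, and X = 0.
W = 3 if B >= -1 else 0  [with B=3]  = 3
C = |W - X|  [with W=3, X=0]  = 3
Without intervention: W = 3 if B >= -1 else 0  [with B=3]  = 3; X = 3W - 2B + 5  [with W=3, B=3]  = 8; C = |W - X|  [with W=3, X=8]  = 5.
Change = 3 − 5 = -2.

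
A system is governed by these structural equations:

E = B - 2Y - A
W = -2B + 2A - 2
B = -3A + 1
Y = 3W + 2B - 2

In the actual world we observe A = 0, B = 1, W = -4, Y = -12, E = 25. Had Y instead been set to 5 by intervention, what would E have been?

Intervening sets Y = 5 and removes its equation (Y = 3W + 2B - 2).
B = -3A + 1  [with A=0]  = 1
E = B - 2Y - A  [with B=1, Y=5, A=0]  = -9

-9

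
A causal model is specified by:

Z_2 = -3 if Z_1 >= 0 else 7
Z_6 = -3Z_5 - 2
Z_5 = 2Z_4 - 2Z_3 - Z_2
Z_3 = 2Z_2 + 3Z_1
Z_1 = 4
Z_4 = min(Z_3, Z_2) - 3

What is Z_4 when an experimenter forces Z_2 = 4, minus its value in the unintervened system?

Under do(Z_2=4), the mechanism Z_2 = -3 if Z_1 >= 0 else 7 is discarded; Z_2 is fixed at 4.
Z_3 = 2Z_2 + 3Z_1  [with Z_2=4, Z_1=4]  = 20
Z_4 = min(Z_3, Z_2) - 3  [with Z_3=20, Z_2=4]  = 1
Without intervention: Z_2 = -3 if Z_1 >= 0 else 7  [with Z_1=4]  = -3; Z_3 = 2Z_2 + 3Z_1  [with Z_2=-3, Z_1=4]  = 6; Z_4 = min(Z_3, Z_2) - 3  [with Z_3=6, Z_2=-3]  = -6.
Change = 1 − (-6) = 7.

7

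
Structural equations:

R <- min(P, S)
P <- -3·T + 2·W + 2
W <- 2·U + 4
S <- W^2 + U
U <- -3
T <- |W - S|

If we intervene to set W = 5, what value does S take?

22

The intervention breaks the incoming arrows to W: W <- 2·U + 4 no longer applies, and W = 5.
S = W^2 + U  [with W=5, U=-3]  = 22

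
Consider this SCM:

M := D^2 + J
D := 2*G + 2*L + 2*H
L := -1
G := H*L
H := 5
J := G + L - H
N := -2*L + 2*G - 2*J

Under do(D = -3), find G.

do(D=-3) replaces the equation D := 2*G + 2*L + 2*H with the constant D = -3.
G is not downstream of the intervention, so its value is determined by the original equations.
G = H*L  [with H=5, L=-1]  = -5

-5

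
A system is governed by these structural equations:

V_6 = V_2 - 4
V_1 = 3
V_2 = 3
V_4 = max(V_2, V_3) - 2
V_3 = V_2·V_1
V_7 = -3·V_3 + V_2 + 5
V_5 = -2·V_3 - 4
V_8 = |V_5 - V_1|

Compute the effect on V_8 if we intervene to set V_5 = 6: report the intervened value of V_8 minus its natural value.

-22

do(V_5=6) replaces the equation V_5 = -2·V_3 - 4 with the constant V_5 = 6.
V_8 = |V_5 - V_1|  [with V_5=6, V_1=3]  = 3
Without intervention: V_3 = V_2·V_1  [with V_2=3, V_1=3]  = 9; V_5 = -2·V_3 - 4  [with V_3=9]  = -22; V_8 = |V_5 - V_1|  [with V_5=-22, V_1=3]  = 25.
Change = 3 − 25 = -22.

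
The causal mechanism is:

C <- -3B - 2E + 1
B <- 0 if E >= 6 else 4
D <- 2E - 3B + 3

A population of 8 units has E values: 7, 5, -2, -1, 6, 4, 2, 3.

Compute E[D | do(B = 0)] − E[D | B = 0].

-7

Under do(B=0), B's equation is replaced by B=0 for every unit. Per-unit D: 17, 13, -1, 1, 15, 11, 7, 9. Mean = 9.
Observing B=0 restricts to units where B's equation naturally yields 0: E ∈ {7, 6}. In that subpopulation D = 17, 15, mean 16.
Difference = 9 − 16 = -7.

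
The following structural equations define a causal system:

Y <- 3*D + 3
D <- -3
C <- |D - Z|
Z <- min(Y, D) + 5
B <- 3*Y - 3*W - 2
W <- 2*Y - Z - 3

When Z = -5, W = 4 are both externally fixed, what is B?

Setting Z = -5, W = 4 by intervention discards those variables' equations.
Y = 3*D + 3  [with D=-3]  = -6
B = 3*Y - 3*W - 2  [with Y=-6, W=4]  = -32

-32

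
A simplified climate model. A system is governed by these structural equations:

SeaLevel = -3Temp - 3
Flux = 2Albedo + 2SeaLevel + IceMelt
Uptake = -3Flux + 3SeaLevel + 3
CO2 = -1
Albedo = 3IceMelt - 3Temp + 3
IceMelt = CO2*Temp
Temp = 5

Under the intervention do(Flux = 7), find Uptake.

Intervening sets Flux = 7 and removes its equation (Flux = 2Albedo + 2SeaLevel + IceMelt).
SeaLevel = -3Temp - 3  [with Temp=5]  = -18
Uptake = -3Flux + 3SeaLevel + 3  [with Flux=7, SeaLevel=-18]  = -72

-72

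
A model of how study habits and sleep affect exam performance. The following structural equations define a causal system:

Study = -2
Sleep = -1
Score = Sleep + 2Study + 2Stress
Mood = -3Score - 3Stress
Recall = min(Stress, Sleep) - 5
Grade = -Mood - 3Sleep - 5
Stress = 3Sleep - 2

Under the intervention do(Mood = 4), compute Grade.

-6

Under do(Mood=4), the mechanism Mood = -3Score - 3Stress is discarded; Mood is fixed at 4.
Grade = -Mood - 3Sleep - 5  [with Mood=4, Sleep=-1]  = -6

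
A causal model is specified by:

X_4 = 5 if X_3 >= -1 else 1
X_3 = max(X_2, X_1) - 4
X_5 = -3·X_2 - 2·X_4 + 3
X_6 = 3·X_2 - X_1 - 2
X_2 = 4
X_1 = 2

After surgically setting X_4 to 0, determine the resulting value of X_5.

-9

Intervening sets X_4 = 0 and removes its equation (X_4 = 5 if X_3 >= -1 else 1).
X_5 = -3·X_2 - 2·X_4 + 3  [with X_2=4, X_4=0]  = -9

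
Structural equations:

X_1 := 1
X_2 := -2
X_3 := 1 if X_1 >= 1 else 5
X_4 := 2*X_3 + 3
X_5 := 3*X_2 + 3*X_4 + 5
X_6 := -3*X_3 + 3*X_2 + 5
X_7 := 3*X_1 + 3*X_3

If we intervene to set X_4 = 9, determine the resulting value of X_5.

26

Intervening sets X_4 = 9 and removes its equation (X_4 := 2*X_3 + 3).
X_5 = 3*X_2 + 3*X_4 + 5  [with X_2=-2, X_4=9]  = 26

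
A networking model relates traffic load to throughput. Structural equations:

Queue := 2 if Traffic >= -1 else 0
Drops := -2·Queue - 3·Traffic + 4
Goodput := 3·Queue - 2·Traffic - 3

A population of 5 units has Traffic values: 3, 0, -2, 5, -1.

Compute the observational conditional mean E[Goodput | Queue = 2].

Conditioning on Queue=2 selects the 4 unit(s) with Traffic ∈ {3, 0, 5, -1}. Their Goodput values: -3, 3, -7, 5. Mean = -0.5.

-0.5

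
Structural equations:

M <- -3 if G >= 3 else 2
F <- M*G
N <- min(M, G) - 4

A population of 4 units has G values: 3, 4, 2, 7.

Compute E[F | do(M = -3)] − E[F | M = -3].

2

do(M=-3) breaks M's dependence on G. With M=-3 fixed, F across the units is -9, -12, -6, -21, mean -12.
Observing M=-3 restricts to units where M's equation naturally yields -3: G ∈ {3, 4, 7}. In that subpopulation F = -9, -12, -21, mean -14.
Difference = -12 − (-14) = 2.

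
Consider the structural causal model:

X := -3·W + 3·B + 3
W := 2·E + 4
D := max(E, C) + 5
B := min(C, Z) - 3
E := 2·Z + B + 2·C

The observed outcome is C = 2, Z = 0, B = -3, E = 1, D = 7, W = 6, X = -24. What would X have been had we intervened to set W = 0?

Intervening sets W = 0 and removes its equation (W := 2·E + 4).
B = min(C, Z) - 3  [with C=2, Z=0]  = -3
X = -3·W + 3·B + 3  [with W=0, B=-3]  = -6

-6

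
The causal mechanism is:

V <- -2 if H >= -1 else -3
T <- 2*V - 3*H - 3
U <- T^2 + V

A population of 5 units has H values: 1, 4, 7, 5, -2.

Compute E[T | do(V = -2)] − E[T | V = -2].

Every unit gets V=-2 under the intervention. T values become -10, -19, -28, -22, -1; E[T|do(V=-2)] = -16.
E[T|V=-2] averages over only the 4 units with V=-2 (H = 1, 4, 7, 5): T = -10, -19, -28, -22, mean -19.75.
Difference = -16 − (-19.75) = 3.75.

3.75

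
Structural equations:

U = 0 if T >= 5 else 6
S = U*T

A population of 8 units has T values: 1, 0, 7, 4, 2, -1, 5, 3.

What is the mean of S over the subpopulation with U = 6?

Conditioning on U=6 selects the 6 unit(s) with T ∈ {1, 0, 4, 2, -1, 3}. Their S values: 6, 0, 24, 12, -6, 18. Mean = 9.

9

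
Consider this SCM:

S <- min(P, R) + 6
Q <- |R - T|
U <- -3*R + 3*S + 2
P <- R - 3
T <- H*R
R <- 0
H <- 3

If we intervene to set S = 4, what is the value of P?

do(S=4) replaces the equation S <- min(P, R) + 6 with the constant S = 4.
No directed path runs from S to P, so P keeps its natural value.
P = R - 3  [with R=0]  = -3

-3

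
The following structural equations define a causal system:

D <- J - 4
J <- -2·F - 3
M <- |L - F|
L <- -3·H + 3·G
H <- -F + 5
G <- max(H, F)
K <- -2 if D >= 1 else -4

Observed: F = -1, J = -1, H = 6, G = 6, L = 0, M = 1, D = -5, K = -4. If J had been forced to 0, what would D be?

Under do(J=0), the mechanism J <- -2·F - 3 is discarded; J is fixed at 0.
D = J - 4  [with J=0]  = -4

-4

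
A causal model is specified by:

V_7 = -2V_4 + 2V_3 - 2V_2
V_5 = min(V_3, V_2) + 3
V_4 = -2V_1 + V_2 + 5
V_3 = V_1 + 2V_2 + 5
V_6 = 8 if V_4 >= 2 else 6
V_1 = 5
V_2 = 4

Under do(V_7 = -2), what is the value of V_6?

Intervening sets V_7 = -2 and removes its equation (V_7 = -2V_4 + 2V_3 - 2V_2).
Since V_6 is not a descendant of the intervened variable, it is unaffected.
V_4 = -2V_1 + V_2 + 5  [with V_1=5, V_2=4]  = -1
V_6 = 8 if V_4 >= 2 else 6  [with V_4=-1]  = 6

6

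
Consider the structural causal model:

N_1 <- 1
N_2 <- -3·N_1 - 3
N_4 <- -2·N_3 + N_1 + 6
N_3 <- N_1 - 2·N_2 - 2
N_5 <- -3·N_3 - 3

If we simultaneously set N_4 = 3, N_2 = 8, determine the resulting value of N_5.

The joint intervention fixes N_4 = 3, N_2 = 8, removing each variable's own equation.
N_3 = N_1 - 2·N_2 - 2  [with N_1=1, N_2=8]  = -17
N_5 = -3·N_3 - 3  [with N_3=-17]  = 48

48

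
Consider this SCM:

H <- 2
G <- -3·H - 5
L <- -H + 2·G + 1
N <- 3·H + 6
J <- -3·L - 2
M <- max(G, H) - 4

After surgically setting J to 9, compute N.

The intervention breaks the incoming arrows to J: J <- -3·L - 2 no longer applies, and J = 9.
Since N is not a descendant of the intervened variable, it is unaffected.
N = 3·H + 6  [with H=2]  = 12

12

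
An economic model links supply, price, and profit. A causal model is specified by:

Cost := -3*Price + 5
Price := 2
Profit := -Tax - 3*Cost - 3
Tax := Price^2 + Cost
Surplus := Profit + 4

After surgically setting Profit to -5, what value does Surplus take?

-1

Intervening sets Profit = -5 and removes its equation (Profit := -Tax - 3*Cost - 3).
Surplus = Profit + 4  [with Profit=-5]  = -1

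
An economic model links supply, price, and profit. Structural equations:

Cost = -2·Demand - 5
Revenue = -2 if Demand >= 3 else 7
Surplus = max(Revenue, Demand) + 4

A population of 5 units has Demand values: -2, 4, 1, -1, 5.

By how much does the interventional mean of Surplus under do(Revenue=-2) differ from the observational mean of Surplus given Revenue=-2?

-3.1

do(Revenue=-2) breaks Revenue's dependence on Demand. With Revenue=-2 fixed, Surplus across the units is 2, 8, 5, 3, 9, mean 5.4.
E[Surplus|Revenue=-2] averages over only the 2 units with Revenue=-2 (Demand = 4, 5): Surplus = 8, 9, mean 8.5.
Difference = 5.4 − 8.5 = -3.1.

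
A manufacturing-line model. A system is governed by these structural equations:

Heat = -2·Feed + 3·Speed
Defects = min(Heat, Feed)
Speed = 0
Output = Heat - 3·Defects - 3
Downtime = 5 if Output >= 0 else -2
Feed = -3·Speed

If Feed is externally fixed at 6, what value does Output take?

do(Feed=6) replaces the equation Feed = -3·Speed with the constant Feed = 6.
Heat = -2·Feed + 3·Speed  [with Feed=6, Speed=0]  = -12
Defects = min(Heat, Feed)  [with Heat=-12, Feed=6]  = -12
Output = Heat - 3·Defects - 3  [with Heat=-12, Defects=-12]  = 21

21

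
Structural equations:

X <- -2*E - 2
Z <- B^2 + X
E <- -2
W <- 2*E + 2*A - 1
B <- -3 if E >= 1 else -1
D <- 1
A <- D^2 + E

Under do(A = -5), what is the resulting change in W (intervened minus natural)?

-8

The intervention breaks the incoming arrows to A: A <- D^2 + E no longer applies, and A = -5.
W = 2*E + 2*A - 1  [with E=-2, A=-5]  = -15
Without intervention: A = D^2 + E  [with D=1, E=-2]  = -1; W = 2*E + 2*A - 1  [with E=-2, A=-1]  = -7.
Change = -15 − (-7) = -8.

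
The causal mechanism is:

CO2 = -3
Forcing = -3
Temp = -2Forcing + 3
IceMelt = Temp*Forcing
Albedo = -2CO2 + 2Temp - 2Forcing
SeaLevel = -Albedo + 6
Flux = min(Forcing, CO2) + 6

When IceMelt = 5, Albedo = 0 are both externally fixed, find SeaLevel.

6

The joint intervention fixes IceMelt = 5, Albedo = 0, removing each variable's own equation.
SeaLevel = -Albedo + 6  [with Albedo=0]  = 6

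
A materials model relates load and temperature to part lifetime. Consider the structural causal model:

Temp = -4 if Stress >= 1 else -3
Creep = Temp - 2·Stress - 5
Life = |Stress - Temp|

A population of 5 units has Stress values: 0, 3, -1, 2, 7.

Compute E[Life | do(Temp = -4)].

6.2

The intervention sets Temp=-4 in all 5 units regardless of Stress. Recomputing Life per unit gives 4, 7, 3, 6, 11; average 6.2.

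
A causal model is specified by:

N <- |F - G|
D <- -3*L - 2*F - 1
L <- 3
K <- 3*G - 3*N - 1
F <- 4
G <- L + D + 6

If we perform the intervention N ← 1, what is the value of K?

-31

The intervention breaks the incoming arrows to N: N <- |F - G| no longer applies, and N = 1.
D = -3*L - 2*F - 1  [with L=3, F=4]  = -18
G = L + D + 6  [with L=3, D=-18]  = -9
K = 3*G - 3*N - 1  [with G=-9, N=1]  = -31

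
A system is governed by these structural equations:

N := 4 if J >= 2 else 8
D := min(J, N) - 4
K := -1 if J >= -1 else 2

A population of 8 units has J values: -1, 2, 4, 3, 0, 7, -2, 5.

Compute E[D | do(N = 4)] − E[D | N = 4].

do(N=4) breaks N's dependence on J. With N=4 fixed, D across the units is -5, -2, 0, -1, -4, 0, -6, 0, mean -2.25.
Conditioning on N=4 selects the 5 unit(s) with J ∈ {2, 4, 3, 7, 5}. Their D values: -2, 0, -1, 0, 0. Mean = -0.6.
Difference = -2.25 − (-0.6) = -1.65.

-1.65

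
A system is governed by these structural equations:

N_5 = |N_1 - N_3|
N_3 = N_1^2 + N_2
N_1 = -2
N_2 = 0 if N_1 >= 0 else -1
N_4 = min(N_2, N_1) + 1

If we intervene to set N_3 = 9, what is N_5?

11

do(N_3=9) replaces the equation N_3 = N_1^2 + N_2 with the constant N_3 = 9.
N_5 = |N_1 - N_3|  [with N_1=-2, N_3=9]  = 11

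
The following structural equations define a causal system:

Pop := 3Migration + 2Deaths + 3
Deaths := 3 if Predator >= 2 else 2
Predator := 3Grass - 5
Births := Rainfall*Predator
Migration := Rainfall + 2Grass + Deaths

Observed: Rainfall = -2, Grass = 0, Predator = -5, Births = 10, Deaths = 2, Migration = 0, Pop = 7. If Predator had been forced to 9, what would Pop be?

The intervention breaks the incoming arrows to Predator: Predator := 3Grass - 5 no longer applies, and Predator = 9.
Deaths = 3 if Predator >= 2 else 2  [with Predator=9]  = 3
Migration = Rainfall + 2Grass + Deaths  [with Rainfall=-2, Grass=0, Deaths=3]  = 1
Pop = 3Migration + 2Deaths + 3  [with Migration=1, Deaths=3]  = 12

12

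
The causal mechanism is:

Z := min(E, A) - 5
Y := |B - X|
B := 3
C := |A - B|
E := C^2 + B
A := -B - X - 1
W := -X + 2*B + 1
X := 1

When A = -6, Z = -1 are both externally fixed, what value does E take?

84

Setting A = -6, Z = -1 by intervention discards those variables' equations.
C = |A - B|  [with A=-6, B=3]  = 9
E = C^2 + B  [with C=9, B=3]  = 84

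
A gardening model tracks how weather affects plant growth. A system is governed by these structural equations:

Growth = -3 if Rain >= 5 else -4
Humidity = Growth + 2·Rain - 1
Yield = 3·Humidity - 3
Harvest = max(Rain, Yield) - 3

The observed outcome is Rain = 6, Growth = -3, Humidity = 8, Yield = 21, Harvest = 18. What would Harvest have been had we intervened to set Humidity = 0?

3

do(Humidity=0) replaces the equation Humidity = Growth + 2·Rain - 1 with the constant Humidity = 0.
Yield = 3·Humidity - 3  [with Humidity=0]  = -3
Harvest = max(Rain, Yield) - 3  [with Rain=6, Yield=-3]  = 3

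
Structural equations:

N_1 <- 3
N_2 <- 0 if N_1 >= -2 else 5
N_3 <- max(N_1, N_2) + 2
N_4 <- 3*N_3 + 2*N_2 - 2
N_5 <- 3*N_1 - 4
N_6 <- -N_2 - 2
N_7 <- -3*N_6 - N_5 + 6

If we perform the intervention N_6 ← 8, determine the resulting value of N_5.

5

do(N_6=8) replaces the equation N_6 <- -N_2 - 2 with the constant N_6 = 8.
Since N_5 is not a descendant of the intervened variable, it is unaffected.
N_5 = 3*N_1 - 4  [with N_1=3]  = 5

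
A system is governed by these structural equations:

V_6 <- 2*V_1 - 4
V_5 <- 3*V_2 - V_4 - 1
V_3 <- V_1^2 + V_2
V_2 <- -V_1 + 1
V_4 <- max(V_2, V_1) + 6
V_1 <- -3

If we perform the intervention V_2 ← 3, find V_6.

Under do(V_2=3), the mechanism V_2 <- -V_1 + 1 is discarded; V_2 is fixed at 3.
No directed path runs from V_2 to V_6, so V_6 keeps its natural value.
V_6 = 2*V_1 - 4  [with V_1=-3]  = -10

-10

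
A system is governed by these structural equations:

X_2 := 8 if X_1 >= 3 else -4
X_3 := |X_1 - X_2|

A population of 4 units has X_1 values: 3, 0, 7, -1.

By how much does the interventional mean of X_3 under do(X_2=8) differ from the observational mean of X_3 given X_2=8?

Every unit gets X_2=8 under the intervention. X_3 values become 5, 8, 1, 9; E[X_3|do(X_2=8)] = 5.75.
Conditioning on X_2=8 selects the 2 unit(s) with X_1 ∈ {3, 7}. Their X_3 values: 5, 1. Mean = 3.
Difference = 5.75 − 3 = 2.75.

2.75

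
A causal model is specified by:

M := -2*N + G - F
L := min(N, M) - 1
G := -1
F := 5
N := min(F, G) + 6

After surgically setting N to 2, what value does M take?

The intervention breaks the incoming arrows to N: N := min(F, G) + 6 no longer applies, and N = 2.
M = -2*N + G - F  [with N=2, G=-1, F=5]  = -10

-10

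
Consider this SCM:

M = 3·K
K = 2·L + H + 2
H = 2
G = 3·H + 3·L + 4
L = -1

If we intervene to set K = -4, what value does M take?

Intervening sets K = -4 and removes its equation (K = 2·L + H + 2).
M = 3·K  [with K=-4]  = -12

-12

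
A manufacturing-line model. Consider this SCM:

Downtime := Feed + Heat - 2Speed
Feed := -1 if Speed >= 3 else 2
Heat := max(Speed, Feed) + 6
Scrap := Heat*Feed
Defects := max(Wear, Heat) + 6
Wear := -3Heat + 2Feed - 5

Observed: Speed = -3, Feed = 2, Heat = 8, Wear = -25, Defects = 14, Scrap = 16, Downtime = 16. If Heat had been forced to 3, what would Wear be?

The intervention breaks the incoming arrows to Heat: Heat := max(Speed, Feed) + 6 no longer applies, and Heat = 3.
Feed = -1 if Speed >= 3 else 2  [with Speed=-3]  = 2
Wear = -3Heat + 2Feed - 5  [with Heat=3, Feed=2]  = -10

-10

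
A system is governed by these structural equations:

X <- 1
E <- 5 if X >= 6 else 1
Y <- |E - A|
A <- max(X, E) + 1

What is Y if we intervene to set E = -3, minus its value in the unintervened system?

Under do(E=-3), the mechanism E <- 5 if X >= 6 else 1 is discarded; E is fixed at -3.
A = max(X, E) + 1  [with X=1, E=-3]  = 2
Y = |E - A|  [with E=-3, A=2]  = 5
Without intervention: E = 5 if X >= 6 else 1  [with X=1]  = 1; A = max(X, E) + 1  [with X=1, E=1]  = 2; Y = |E - A|  [with E=1, A=2]  = 1.
Change = 5 − 1 = 4.

4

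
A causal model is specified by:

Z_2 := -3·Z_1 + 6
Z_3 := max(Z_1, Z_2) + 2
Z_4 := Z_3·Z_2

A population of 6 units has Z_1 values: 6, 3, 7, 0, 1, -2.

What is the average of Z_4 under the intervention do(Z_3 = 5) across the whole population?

-7.5

The intervention sets Z_3=5 in all 6 units regardless of Z_1. Recomputing Z_4 per unit gives -60, -15, -75, 30, 15, 60; average -7.5.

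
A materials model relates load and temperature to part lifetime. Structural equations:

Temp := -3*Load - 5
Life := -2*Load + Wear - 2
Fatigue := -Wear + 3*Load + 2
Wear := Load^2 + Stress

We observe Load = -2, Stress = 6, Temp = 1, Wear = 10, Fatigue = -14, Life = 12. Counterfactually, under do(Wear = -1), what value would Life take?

1

Under do(Wear=-1), the mechanism Wear := Load^2 + Stress is discarded; Wear is fixed at -1.
Life = -2*Load + Wear - 2  [with Load=-2, Wear=-1]  = 1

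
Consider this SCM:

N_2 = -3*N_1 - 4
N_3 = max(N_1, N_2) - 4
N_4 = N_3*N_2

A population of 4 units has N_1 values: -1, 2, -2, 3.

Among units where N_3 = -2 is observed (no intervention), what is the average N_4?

8

Conditioning on N_3=-2 selects the 2 unit(s) with N_1 ∈ {2, -2}. Their N_4 values: 20, -4. Mean = 8.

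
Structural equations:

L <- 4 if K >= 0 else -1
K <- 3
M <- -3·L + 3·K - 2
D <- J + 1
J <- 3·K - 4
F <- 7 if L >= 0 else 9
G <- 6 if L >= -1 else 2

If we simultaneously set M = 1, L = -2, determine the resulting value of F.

9

The joint intervention fixes M = 1, L = -2, removing each variable's own equation.
F = 7 if L >= 0 else 9  [with L=-2]  = 9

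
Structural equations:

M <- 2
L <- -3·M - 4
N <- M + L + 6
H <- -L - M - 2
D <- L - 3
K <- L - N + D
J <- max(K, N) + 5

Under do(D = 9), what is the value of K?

1

The intervention breaks the incoming arrows to D: D <- L - 3 no longer applies, and D = 9.
L = -3·M - 4  [with M=2]  = -10
N = M + L + 6  [with M=2, L=-10]  = -2
K = L - N + D  [with L=-10, N=-2, D=9]  = 1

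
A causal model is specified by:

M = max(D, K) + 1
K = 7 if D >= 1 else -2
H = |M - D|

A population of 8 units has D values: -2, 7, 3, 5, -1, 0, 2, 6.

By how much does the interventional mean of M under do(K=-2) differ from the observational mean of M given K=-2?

3.5

The intervention sets K=-2 in all 8 units regardless of D. Recomputing M per unit gives -1, 8, 4, 6, 0, 1, 3, 7; average 3.5.
E[M|K=-2] averages over only the 3 units with K=-2 (D = -2, -1, 0): M = -1, 0, 1, mean 0.
Difference = 3.5 − 0 = 3.5.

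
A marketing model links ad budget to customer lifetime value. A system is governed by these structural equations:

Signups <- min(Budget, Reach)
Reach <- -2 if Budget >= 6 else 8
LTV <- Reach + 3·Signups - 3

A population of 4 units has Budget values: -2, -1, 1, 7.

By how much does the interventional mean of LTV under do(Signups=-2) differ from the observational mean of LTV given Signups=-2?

do(Signups=-2) breaks Signups's dependence on Budget. With Signups=-2 fixed, LTV across the units is -1, -1, -1, -11, mean -3.5.
Conditioning on Signups=-2 selects the 2 unit(s) with Budget ∈ {-2, 7}. Their LTV values: -1, -11. Mean = -6.
Difference = -3.5 − (-6) = 2.5.

2.5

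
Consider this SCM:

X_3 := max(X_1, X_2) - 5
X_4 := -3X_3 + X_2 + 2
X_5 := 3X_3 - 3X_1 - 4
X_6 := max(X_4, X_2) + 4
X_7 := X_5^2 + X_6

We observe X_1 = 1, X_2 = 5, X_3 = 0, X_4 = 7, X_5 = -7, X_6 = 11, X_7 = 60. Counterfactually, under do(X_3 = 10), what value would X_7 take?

The intervention breaks the incoming arrows to X_3: X_3 := max(X_1, X_2) - 5 no longer applies, and X_3 = 10.
X_4 = -3X_3 + X_2 + 2  [with X_3=10, X_2=5]  = -23
X_5 = 3X_3 - 3X_1 - 4  [with X_3=10, X_1=1]  = 23
X_6 = max(X_4, X_2) + 4  [with X_4=-23, X_2=5]  = 9
X_7 = X_5^2 + X_6  [with X_5=23, X_6=9]  = 538

538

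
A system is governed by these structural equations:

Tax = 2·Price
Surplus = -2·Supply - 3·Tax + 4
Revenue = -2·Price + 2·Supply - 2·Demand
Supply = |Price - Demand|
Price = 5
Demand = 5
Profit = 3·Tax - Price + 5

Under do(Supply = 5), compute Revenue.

The intervention breaks the incoming arrows to Supply: Supply = |Price - Demand| no longer applies, and Supply = 5.
Revenue = -2·Price + 2·Supply - 2·Demand  [with Price=5, Supply=5, Demand=5]  = -10

-10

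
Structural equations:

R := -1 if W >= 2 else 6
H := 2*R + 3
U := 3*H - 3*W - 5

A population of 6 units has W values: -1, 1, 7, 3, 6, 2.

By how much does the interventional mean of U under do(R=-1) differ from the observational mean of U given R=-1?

The intervention sets R=-1 in all 6 units regardless of W. Recomputing U per unit gives 1, -5, -23, -11, -20, -8; average -11.
Conditioning on R=-1 selects the 4 unit(s) with W ∈ {7, 3, 6, 2}. Their U values: -23, -11, -20, -8. Mean = -15.5.
Difference = -11 − (-15.5) = 4.5.

4.5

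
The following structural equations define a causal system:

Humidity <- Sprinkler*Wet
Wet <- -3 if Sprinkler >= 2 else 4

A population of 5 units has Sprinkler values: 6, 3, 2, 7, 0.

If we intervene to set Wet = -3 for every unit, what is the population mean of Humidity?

-10.8

do(Wet=-3) breaks Wet's dependence on Sprinkler. With Wet=-3 fixed, Humidity across the units is -18, -9, -6, -21, 0, mean -10.8.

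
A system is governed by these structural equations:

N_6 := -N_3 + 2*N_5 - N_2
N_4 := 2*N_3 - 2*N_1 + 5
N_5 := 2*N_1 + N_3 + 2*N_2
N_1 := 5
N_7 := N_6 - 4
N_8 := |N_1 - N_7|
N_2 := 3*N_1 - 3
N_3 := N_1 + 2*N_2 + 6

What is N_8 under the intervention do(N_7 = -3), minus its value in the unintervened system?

-74

do(N_7=-3) replaces the equation N_7 := N_6 - 4 with the constant N_7 = -3.
N_8 = |N_1 - N_7|  [with N_1=5, N_7=-3]  = 8
Without intervention: N_2 = 3*N_1 - 3  [with N_1=5]  = 12; N_3 = N_1 + 2*N_2 + 6  [with N_1=5, N_2=12]  = 35; N_5 = 2*N_1 + N_3 + 2*N_2  [with N_1=5, N_3=35, N_2=12]  = 69; N_6 = -N_3 + 2*N_5 - N_2  [with N_3=35, N_5=69, N_2=12]  = 91; N_7 = N_6 - 4  [with N_6=91]  = 87; N_8 = |N_1 - N_7|  [with N_1=5, N_7=87]  = 82.
Change = 8 − 82 = -74.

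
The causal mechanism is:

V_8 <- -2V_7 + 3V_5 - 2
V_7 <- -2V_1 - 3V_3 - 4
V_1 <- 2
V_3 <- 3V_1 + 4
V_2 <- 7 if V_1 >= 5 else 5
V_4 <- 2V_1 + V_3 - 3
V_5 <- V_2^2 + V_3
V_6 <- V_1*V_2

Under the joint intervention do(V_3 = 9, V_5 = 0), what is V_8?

The joint intervention fixes V_3 = 9, V_5 = 0, removing each variable's own equation.
V_7 = -2V_1 - 3V_3 - 4  [with V_1=2, V_3=9]  = -35
V_8 = -2V_7 + 3V_5 - 2  [with V_7=-35, V_5=0]  = 68

68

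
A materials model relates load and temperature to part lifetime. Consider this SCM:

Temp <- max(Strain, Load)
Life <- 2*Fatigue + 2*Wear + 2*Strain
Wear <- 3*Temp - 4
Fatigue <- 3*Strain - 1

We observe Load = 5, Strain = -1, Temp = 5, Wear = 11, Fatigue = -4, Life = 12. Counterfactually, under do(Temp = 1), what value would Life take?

The intervention breaks the incoming arrows to Temp: Temp <- max(Strain, Load) no longer applies, and Temp = 1.
Wear = 3*Temp - 4  [with Temp=1]  = -1
Fatigue = 3*Strain - 1  [with Strain=-1]  = -4
Life = 2*Fatigue + 2*Wear + 2*Strain  [with Fatigue=-4, Wear=-1, Strain=-1]  = -12

-12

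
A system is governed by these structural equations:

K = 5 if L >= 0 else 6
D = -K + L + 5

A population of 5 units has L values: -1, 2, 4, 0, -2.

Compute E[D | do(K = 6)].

do(K=6) breaks K's dependence on L. With K=6 fixed, D across the units is -2, 1, 3, -1, -3, mean -0.4.

-0.4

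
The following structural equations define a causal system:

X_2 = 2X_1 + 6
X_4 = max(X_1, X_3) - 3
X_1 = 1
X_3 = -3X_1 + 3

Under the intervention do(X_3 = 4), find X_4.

1

The intervention breaks the incoming arrows to X_3: X_3 = -3X_1 + 3 no longer applies, and X_3 = 4.
X_4 = max(X_1, X_3) - 3  [with X_1=1, X_3=4]  = 1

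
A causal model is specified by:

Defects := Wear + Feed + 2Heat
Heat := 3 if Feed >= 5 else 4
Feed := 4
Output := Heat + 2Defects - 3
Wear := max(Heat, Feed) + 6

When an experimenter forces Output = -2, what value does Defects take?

The intervention breaks the incoming arrows to Output: Output := Heat + 2Defects - 3 no longer applies, and Output = -2.
Since Defects is not a descendant of the intervened variable, it is unaffected.
Heat = 3 if Feed >= 5 else 4  [with Feed=4]  = 4
Wear = max(Heat, Feed) + 6  [with Heat=4, Feed=4]  = 10
Defects = Wear + Feed + 2Heat  [with Wear=10, Feed=4, Heat=4]  = 22

22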